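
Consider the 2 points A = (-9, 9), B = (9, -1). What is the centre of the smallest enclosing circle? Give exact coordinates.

(0, 4)

The smallest circle enclosing two points has them as diameter endpoints.
Centre = midpoint = (0, 4); r² = |AB|²/4 = 424/4 = 106.
Centre = (0, 4).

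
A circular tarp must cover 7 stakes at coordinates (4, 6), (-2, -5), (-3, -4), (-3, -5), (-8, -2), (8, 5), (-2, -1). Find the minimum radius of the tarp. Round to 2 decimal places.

By Welzl's lemma the MEC is supported by two points (diametrically opposite) or three points (on a circumcircle).
The farthest pair is (-8, -2)–(8, 5) with squared distance 305. The circle on this segment as diameter has centre (0, 1.5) and r² = 305/4 = 76.25.
Check (4, 6): distance² to centre = 36.25 ≤ 76.25, so it lies inside.
All remaining points lie in this disk, and no smaller disk contains both endpoints, so this is the minimum enclosing circle.
r = √(76.25) ≈ 8.73.

8.73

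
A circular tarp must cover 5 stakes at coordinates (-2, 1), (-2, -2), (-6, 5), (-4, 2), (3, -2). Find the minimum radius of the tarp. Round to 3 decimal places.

The farthest pair is (-6, 5)–(3, -2) with squared distance 130. The circle on this segment as diameter has centre (-1.5, 1.5) and r² = 130/4 = 32.5.
Check (-2, 1): distance² to centre = 0.5 ≤ 32.5, so it lies inside.
All remaining points lie in this disk, and no smaller disk contains both endpoints, so this is the minimum enclosing circle.
r = √(32.5) ≈ 5.701.

5.701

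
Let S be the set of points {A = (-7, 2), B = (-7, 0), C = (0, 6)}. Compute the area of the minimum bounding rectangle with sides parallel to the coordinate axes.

x ranges over [-7, 0], width 7.
y ranges over [0, 6], height 6.
Area = 7 × 6 = 42.

42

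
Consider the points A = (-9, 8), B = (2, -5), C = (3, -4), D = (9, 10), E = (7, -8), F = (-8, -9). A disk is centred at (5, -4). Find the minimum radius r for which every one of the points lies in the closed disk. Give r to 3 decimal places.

18.439

The required radius is the distance from (5, -4) to the farthest point.
Squared distances: 340, 10, 4, 212, 20, 194.
Maximum is 340, attained at A.
r = √340 ≈ 18.439.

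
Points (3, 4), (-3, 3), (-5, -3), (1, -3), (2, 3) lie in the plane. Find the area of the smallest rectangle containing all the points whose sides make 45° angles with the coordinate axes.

In coordinates u = x + y, v = x − y the rectangle is axis-aligned; the map (x,y)→(u,v) scales areas by 2.
u-values: 7, 0, -8, -2, 5; range = 7 − (-8) = 15.
v-values: -1, -6, -2, 4, -1; range = 4 − (-6) = 10.
Area = (15 × 10) / 2 = 75.

75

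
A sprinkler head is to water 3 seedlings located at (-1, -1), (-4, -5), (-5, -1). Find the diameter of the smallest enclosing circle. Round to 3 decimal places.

Call the three points A, B, C in the order given.
Side lengths²: AB² = 25, AC² = 16, BC² = 17.
Since AB² = 25 < 17 + 16 = 33, the triangle is acute, so the smallest enclosing circle is the circumcircle.
Circumcentre = (-3, -2.625), r² = 6.640625.
Diameter = 2r = 2√(6.640625) ≈ 5.154.

5.154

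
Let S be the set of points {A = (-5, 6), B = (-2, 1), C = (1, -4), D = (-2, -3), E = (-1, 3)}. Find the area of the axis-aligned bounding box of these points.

x ranges over [-5, 1], width 6.
y ranges over [-4, 6], height 10.
Area = 6 × 10 = 60.

60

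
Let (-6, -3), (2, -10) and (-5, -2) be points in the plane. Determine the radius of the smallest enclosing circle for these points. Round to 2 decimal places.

Call the three points A, B, C in the order given.
Side lengths²: AB² = 113, AC² = 2, BC² = 113.
Since BC² = 113 < 113 + 2 = 115, the triangle is acute, so the smallest enclosing circle is the circumcircle.
Circumcentre = (-53/30, -187/30), r² = 12769/450.
r = √(12769/450) ≈ 5.33.

5.33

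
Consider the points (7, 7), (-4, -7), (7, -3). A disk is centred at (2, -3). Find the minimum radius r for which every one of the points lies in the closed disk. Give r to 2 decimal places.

The required radius is the distance from (2, -3) to the farthest point.
Squared distances: 125, 52, 25.
Maximum is 125, attained at (7, 7).
r = √125 ≈ 11.18.

11.18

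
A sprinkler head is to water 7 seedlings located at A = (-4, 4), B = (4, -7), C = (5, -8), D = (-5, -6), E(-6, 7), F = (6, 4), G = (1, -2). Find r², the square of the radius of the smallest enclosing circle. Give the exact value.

The farthest pair is C–E with squared distance 346. The circle on this segment as diameter has centre (-0.5, -0.5) and r² = 346/4 = 86.5.
Check A: distance² to centre = 32.5 ≤ 86.5, so it lies inside.
All remaining points lie in this disk, and no smaller disk contains both endpoints, so this is the minimum enclosing circle.

86.5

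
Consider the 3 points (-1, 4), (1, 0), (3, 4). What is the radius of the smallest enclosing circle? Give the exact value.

2.5

Call the three points A, B, C in the order given.
Side lengths²: AB² = 20, AC² = 16, BC² = 20.
Since BC² = 20 < 20 + 16 = 36, the triangle is acute, so the smallest enclosing circle is the circumcircle.
Circumcentre = (1, 2.5), r² = 6.25.
r = √(6.25) = 2.5.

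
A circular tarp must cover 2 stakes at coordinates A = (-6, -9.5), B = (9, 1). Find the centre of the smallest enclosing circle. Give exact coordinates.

The smallest circle enclosing two points has them as diameter endpoints.
Centre = midpoint = (1.5, -4.25); r² = |AB|²/4 = 335.25/4 = 83.8125.
Centre = (1.5, -4.25).

(1.5, -4.25)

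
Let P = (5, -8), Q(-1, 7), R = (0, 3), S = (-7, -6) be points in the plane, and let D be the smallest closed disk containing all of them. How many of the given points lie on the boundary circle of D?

The minimum enclosing circle is determined by three boundary points: P, Q, S.
Their circumcentre is (-3/56, -37/28) with r² = 219965/3136.
The farthest remaining point R is at distance² 58573/3136 ≤ 219965/3136.
The points at distance exactly r from the centre are P, Q, S — 3 points.

3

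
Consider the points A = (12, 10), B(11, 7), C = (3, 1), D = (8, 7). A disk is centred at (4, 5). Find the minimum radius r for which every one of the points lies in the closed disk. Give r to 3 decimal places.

The required radius is the distance from (4, 5) to the farthest point.
Squared distances: 89, 53, 17, 20.
Maximum is 89, attained at A.
r = √89 ≈ 9.434.

9.434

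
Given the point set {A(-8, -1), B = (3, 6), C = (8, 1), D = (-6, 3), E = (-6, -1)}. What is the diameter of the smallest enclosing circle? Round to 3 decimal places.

16.125

The minimum enclosing circle of a finite set is fixed by two of the points (as a diameter) or three (as a circumcircle).
The farthest pair is A–C with squared distance 260. The circle on this segment as diameter has centre (0, 0) and r² = 260/4 = 65.
Check B: distance² to centre = 45 ≤ 65, so it lies inside.
All remaining points lie in this disk, and no smaller disk contains both endpoints, so this is the minimum enclosing circle.
Diameter = 2r = 2√65 ≈ 16.125.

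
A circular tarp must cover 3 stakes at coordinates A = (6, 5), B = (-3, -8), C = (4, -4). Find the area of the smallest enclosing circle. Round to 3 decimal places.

196.350

Side lengths²: AB² = 250, AC² = 85, BC² = 65.
Since AB² = 250 ≥ 85 + 65 = 150, the angle opposite AB is not acute, so the smallest enclosing circle has AB as diameter.
Centre = midpoint of AB = (1.5, -1.5), r² = 250/4 = 62.5.
Area = π·r² = π·62.5 ≈ 196.350.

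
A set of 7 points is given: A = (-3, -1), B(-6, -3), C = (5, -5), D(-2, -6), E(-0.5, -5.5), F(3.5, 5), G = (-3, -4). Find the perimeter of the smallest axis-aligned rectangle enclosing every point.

44

Width = max x − min x = 5 − (-6) = 11.
Height = max y − min y = 5 − (-6) = 11.
Perimeter = 2(11 + 11) = 44.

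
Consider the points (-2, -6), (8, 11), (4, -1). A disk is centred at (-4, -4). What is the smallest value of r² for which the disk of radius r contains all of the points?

The required radius is the distance from (-4, -4) to the farthest point.
Squared distances: 8, 369, 73.
Maximum is 369, attained at (8, 11).

369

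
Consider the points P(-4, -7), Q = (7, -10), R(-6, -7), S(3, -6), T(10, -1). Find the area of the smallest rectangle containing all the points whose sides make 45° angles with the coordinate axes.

176

In coordinates u = x + y, v = x − y the rectangle is axis-aligned; the map (x,y)→(u,v) scales areas by 2.
u-values: -11, -3, -13, -3, 9; range = 9 − (-13) = 22.
v-values: 3, 17, 1, 9, 11; range = 17 − 1 = 16.
Area = (22 × 16) / 2 = 176.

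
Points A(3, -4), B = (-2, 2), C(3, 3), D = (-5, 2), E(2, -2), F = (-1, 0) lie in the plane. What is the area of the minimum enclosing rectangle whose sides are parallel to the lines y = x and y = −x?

63

In coordinates u = x + y, v = x − y the rectangle is axis-aligned; the map (x,y)→(u,v) scales areas by 2.
u-values: -1, 0, 6, -3, 0, -1; range = 6 − (-3) = 9.
v-values: 7, -4, 0, -7, 4, -1; range = 7 − (-7) = 14.
Area = (9 × 14) / 2 = 63.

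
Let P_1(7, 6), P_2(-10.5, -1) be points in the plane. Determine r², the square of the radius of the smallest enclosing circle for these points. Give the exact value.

88.8125

The smallest circle enclosing two points has them as diameter endpoints.
Centre = midpoint = (-1.75, 2.5); r² = |P_1P_2|²/4 = 355.25/4 = 88.8125.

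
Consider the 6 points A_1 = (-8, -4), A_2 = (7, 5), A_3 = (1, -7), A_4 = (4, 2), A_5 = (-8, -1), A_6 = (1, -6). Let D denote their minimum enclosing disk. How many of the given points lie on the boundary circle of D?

2

A smallest enclosing disk is always determined by at most three of the input points on its boundary.
The farthest pair is A_1–A_2 with squared distance 306. The circle on this segment as diameter has centre (-0.5, 0.5) and r² = 306/4 = 76.5.
Check A_3: distance² to centre = 58.5 ≤ 76.5, so it lies inside.
All remaining points lie in this disk, and no smaller disk contains both endpoints, so this is the minimum enclosing circle.
The points at distance exactly r from the centre are A_1, A_2 — 2 points.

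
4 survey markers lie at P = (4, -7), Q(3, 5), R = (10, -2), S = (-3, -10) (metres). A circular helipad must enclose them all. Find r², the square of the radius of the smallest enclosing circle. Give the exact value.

6757/98

The minimum enclosing circle is determined by three boundary points: Q, R, S.
Their circumcentre is (25/14, -45/14) with r² = 6757/98.
The farthest remaining point P is at distance² 1885/98 ≤ 6757/98.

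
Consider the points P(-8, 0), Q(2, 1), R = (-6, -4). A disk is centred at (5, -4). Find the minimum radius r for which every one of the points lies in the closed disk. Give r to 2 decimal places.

13.60

The required radius is the distance from (5, -4) to the farthest point.
Squared distances: 185, 34, 121.
Maximum is 185, attained at P.
r = √185 ≈ 13.60.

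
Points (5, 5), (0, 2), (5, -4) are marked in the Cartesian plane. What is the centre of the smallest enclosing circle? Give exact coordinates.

Call the three points A, B, C in the order given.
Side lengths²: AB² = 34, AC² = 81, BC² = 61.
Since AC² = 81 < 61 + 34 = 95, the triangle is acute, so the smallest enclosing circle is the circumcircle.
Circumcentre = (4.3, 0.5), r² = 20.74.
Centre = (4.3, 0.5).

(4.3, 0.5)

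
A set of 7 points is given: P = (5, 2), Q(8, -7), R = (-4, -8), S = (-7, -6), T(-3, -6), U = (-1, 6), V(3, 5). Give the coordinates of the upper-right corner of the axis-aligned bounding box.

x-range [-7, 8], y-range [-8, 6].
The upper-right corner is (8, 6).

(8, 6)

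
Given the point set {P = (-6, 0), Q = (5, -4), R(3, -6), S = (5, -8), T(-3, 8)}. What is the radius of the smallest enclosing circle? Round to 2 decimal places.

A smallest enclosing disk is always determined by at most three of the input points on its boundary.
The farthest pair is S–T with squared distance 320. The circle on this segment as diameter has centre (1, 0) and r² = 320/4 = 80.
Check P: distance² to centre = 49 ≤ 80, so it lies inside.
All remaining points lie in this disk, and no smaller disk contains both endpoints, so this is the minimum enclosing circle.
r = √80 ≈ 8.94.

8.94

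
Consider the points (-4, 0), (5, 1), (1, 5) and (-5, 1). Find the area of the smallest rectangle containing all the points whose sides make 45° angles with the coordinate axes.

In coordinates u = x + y, v = x − y the rectangle is axis-aligned; the map (x,y)→(u,v) scales areas by 2.
u-values: -4, 6, 6, -4; range = 6 − (-4) = 10.
v-values: -4, 4, -4, -6; range = 4 − (-6) = 10.
Area = (10 × 10) / 2 = 50.

50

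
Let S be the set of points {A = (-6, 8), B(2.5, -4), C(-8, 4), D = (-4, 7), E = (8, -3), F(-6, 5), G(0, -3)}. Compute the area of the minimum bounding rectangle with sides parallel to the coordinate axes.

192

x ranges over [-8, 8], width 16.
y ranges over [-4, 8], height 12.
Area = 16 × 12 = 192.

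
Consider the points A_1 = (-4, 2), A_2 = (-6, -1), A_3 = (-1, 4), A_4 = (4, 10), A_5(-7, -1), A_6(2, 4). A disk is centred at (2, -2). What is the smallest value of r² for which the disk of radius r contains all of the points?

The required radius is the distance from (2, -2) to the farthest point.
Squared distances: 52, 65, 45, 148, 82, 36.
Maximum is 148, attained at A_4.

148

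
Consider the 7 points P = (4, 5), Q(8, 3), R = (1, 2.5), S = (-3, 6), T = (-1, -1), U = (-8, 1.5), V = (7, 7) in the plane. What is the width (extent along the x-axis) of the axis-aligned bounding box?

16

max x = 8, min x = -8, so width = 16.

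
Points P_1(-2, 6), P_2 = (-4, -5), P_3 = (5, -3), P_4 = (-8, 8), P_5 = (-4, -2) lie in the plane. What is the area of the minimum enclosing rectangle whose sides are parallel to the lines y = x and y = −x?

In coordinates u = x + y, v = x − y the rectangle is axis-aligned; the map (x,y)→(u,v) scales areas by 2.
u-values: 4, -9, 2, 0, -6; range = 4 − (-9) = 13.
v-values: -8, 1, 8, -16, -2; range = 8 − (-16) = 24.
Area = (13 × 24) / 2 = 156.

156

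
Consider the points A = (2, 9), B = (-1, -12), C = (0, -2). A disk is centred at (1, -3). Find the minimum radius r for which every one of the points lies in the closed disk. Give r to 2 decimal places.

The required radius is the distance from (1, -3) to the farthest point.
Squared distances: 145, 85, 2.
Maximum is 145, attained at A.
r = √145 ≈ 12.04.

12.04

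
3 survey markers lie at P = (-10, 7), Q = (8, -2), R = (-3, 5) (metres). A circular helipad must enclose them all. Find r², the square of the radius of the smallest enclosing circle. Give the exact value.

Side lengths²: PQ² = 405, PR² = 53, QR² = 170.
Since PQ² = 405 ≥ 170 + 53 = 223, the angle opposite PQ is not acute, so the smallest enclosing circle has PQ as diameter.
Centre = midpoint of PQ = (-1, 2.5), r² = 405/4 = 101.25.

101.25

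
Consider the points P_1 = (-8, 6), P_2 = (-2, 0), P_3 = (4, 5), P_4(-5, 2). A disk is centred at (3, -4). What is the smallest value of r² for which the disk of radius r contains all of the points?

The required radius is the distance from (3, -4) to the farthest point.
Squared distances: 221, 41, 82, 100.
Maximum is 221, attained at P_1.

221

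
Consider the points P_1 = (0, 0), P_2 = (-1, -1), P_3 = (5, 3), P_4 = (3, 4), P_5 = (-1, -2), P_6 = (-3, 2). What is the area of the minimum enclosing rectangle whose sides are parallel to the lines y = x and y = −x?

38.5

In coordinates u = x + y, v = x − y the rectangle is axis-aligned; the map (x,y)→(u,v) scales areas by 2.
u-values: 0, -2, 8, 7, -3, -1; range = 8 − (-3) = 11.
v-values: 0, 0, 2, -1, 1, -5; range = 2 − (-5) = 7.
Area = (11 × 7) / 2 = 38.5.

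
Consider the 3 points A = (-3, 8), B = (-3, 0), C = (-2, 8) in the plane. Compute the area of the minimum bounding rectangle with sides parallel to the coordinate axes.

8

x ranges over [-3, -2], width 1.
y ranges over [0, 8], height 8.
Area = 1 × 8 = 8.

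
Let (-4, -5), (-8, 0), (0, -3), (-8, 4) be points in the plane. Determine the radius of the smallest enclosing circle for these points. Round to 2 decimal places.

A smallest enclosing disk is always determined by at most three of the input points on its boundary.
The minimum enclosing circle is determined by three boundary points: (-4, -5), (0, -3), (-8, 4).
Their circumcentre is (-183/44, 7/22) with r² = 54805/1936.
The farthest remaining point (-8, 0) is at distance² 28757/1936 ≤ 54805/1936.
r = √(54805/1936) ≈ 5.32.

5.32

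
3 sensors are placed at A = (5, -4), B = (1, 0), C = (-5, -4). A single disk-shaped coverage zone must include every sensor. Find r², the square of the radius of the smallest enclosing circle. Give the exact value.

25

Side lengths²: AB² = 32, AC² = 100, BC² = 52.
Since AC² = 100 ≥ 52 + 32 = 84, the angle opposite AC is not acute, so the smallest enclosing circle has AC as diameter.
Centre = midpoint of AC = (0, -4), r² = 100/4 = 25.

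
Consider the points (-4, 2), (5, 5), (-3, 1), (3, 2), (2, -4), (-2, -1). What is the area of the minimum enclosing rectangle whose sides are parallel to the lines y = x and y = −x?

78

In coordinates u = x + y, v = x − y the rectangle is axis-aligned; the map (x,y)→(u,v) scales areas by 2.
u-values: -2, 10, -2, 5, -2, -3; range = 10 − (-3) = 13.
v-values: -6, 0, -4, 1, 6, -1; range = 6 − (-6) = 12.
Area = (13 × 12) / 2 = 78.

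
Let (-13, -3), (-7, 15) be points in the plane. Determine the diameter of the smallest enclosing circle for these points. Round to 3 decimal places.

18.974

The smallest circle enclosing two points has them as diameter endpoints.
Centre = midpoint = (-10, 6); r² = |(-13, -3)−(-7, 15)|²/4 = 360/4 = 90.
Diameter = 2r = 2√90 ≈ 18.974.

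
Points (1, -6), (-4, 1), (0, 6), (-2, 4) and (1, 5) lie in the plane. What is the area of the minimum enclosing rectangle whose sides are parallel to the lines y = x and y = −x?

71.5

In coordinates u = x + y, v = x − y the rectangle is axis-aligned; the map (x,y)→(u,v) scales areas by 2.
u-values: -5, -3, 6, 2, 6; range = 6 − (-5) = 11.
v-values: 7, -5, -6, -6, -4; range = 7 − (-6) = 13.
Area = (11 × 13) / 2 = 71.5.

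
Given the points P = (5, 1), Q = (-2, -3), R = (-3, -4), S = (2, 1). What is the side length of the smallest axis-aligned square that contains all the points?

8

The bounding box has width 8 and height 5.
An axis-aligned square enclosing the set must have side ≥ max(width, height).
So the minimum side is max(8, 5) = 8.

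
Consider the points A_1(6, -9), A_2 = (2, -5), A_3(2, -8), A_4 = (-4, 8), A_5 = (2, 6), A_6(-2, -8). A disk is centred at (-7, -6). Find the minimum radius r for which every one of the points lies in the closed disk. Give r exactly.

15

The required radius is the distance from (-7, -6) to the farthest point.
Squared distances: 178, 82, 85, 205, 225, 29.
Maximum is 225, attained at A_5.
r = √225 = 15.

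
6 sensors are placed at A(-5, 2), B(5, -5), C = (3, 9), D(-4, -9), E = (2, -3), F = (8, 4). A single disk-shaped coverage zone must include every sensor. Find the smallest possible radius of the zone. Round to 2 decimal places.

By Welzl's lemma the MEC is supported by two points (diametrically opposite) or three points (on a circumcircle).
The farthest pair is C–D with squared distance 373. The circle on this segment as diameter has centre (-0.5, 0) and r² = 373/4 = 93.25.
Check A: distance² to centre = 24.25 ≤ 93.25, so it lies inside.
All remaining points lie in this disk, and no smaller disk contains both endpoints, so this is the minimum enclosing circle.
r = √(93.25) ≈ 9.66.

9.66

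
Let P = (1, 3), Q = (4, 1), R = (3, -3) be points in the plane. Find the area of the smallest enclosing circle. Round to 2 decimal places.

Side lengths²: PQ² = 13, PR² = 40, QR² = 17.
Since PR² = 40 ≥ 17 + 13 = 30, the angle opposite PR is not acute, so the smallest enclosing circle has PR as diameter.
Centre = midpoint of PR = (2, 0), r² = 40/4 = 10.
Area = π·r² = π·10 ≈ 31.42.

31.42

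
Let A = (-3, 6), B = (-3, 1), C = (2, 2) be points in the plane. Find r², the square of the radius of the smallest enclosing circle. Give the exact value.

Side lengths²: AB² = 25, AC² = 41, BC² = 26.
Since AC² = 41 < 26 + 25 = 51, the triangle is acute, so the smallest enclosing circle is the circumcircle.
Circumcentre = (-0.9, 3.5), r² = 10.66.

10.66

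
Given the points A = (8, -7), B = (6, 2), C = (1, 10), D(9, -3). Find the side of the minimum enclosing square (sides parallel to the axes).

17

The bounding box has width 8 and height 17.
An axis-aligned square enclosing the set must have side ≥ max(width, height).
So the minimum side is max(8, 17) = 17.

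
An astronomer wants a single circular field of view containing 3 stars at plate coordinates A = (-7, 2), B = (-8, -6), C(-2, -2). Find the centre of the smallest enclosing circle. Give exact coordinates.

Side lengths²: AB² = 65, AC² = 41, BC² = 52.
Since AB² = 65 < 52 + 41 = 93, the triangle is acute, so the smallest enclosing circle is the circumcircle.
Circumcentre = (-137/22, -95/44), r² = 34645/1936.
Centre = (-137/22, -95/44).

(-137/22, -95/44)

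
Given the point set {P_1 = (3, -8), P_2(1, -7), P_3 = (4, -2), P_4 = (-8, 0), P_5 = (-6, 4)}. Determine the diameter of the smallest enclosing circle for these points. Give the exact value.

By Welzl's lemma the MEC is supported by two points (diametrically opposite) or three points (on a circumcircle).
The farthest pair is P_1–P_5 with squared distance 225. The circle on this segment as diameter has centre (-1.5, -2) and r² = 225/4 = 56.25.
Check P_2: distance² to centre = 31.25 ≤ 56.25, so it lies inside.
All remaining points lie in this disk, and no smaller disk contains both endpoints, so this is the minimum enclosing circle.
Diameter = 2r = 2√(56.25) = 15.

15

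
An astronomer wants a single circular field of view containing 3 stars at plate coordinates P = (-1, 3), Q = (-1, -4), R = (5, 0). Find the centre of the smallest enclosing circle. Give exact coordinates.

(1, -0.5)

Side lengths²: PQ² = 49, PR² = 45, QR² = 52.
Since QR² = 52 < 49 + 45 = 94, the triangle is acute, so the smallest enclosing circle is the circumcircle.
Circumcentre = (1, -0.5), r² = 16.25.
Centre = (1, -0.5).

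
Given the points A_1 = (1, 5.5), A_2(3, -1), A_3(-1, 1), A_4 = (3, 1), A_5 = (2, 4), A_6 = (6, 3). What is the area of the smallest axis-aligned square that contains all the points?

49

The bounding box has width 7 and height 6.5.
An axis-aligned square enclosing the set must have side ≥ max(width, height).
So the minimum side is max(7, 6.5) = 7.
Area = 7² = 49.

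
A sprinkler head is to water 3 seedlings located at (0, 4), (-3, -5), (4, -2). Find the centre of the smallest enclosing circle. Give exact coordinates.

(-2/3, -7/9)

Call the three points A, B, C in the order given.
Side lengths²: AB² = 90, AC² = 52, BC² = 58.
Since AB² = 90 < 58 + 52 = 110, the triangle is acute, so the smallest enclosing circle is the circumcircle.
Circumcentre = (-2/3, -7/9), r² = 1885/81.
Centre = (-2/3, -7/9).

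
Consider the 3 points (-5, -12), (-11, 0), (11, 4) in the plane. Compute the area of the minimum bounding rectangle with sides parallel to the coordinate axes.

352

x ranges over [-11, 11], width 22.
y ranges over [-12, 4], height 16.
Area = 22 × 16 = 352.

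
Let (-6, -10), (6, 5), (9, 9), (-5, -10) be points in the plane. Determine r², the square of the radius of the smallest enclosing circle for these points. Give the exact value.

146.5

A smallest enclosing disk is always determined by at most three of the input points on its boundary.
The farthest pair is (-6, -10)–(9, 9) with squared distance 586. The circle on this segment as diameter has centre (1.5, -0.5) and r² = 586/4 = 146.5.
Check (6, 5): distance² to centre = 50.5 ≤ 146.5, so it lies inside.
All remaining points lie in this disk, and no smaller disk contains both endpoints, so this is the minimum enclosing circle.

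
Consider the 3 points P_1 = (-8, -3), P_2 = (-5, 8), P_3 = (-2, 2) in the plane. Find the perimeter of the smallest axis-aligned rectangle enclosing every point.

Width = max x − min x = -2 − (-8) = 6.
Height = max y − min y = 8 − (-3) = 11.
Perimeter = 2(6 + 11) = 34.

34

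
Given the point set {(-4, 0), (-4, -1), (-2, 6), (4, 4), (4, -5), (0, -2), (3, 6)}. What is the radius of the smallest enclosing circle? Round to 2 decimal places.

The farthest pair is (-2, 6)–(4, -5) with squared distance 157. The circle on this segment as diameter has centre (1, 0.5) and r² = 157/4 = 39.25.
Check (-4, 0): distance² to centre = 25.25 ≤ 39.25, so it lies inside.
All remaining points lie in this disk, and no smaller disk contains both endpoints, so this is the minimum enclosing circle.
r = √(39.25) ≈ 6.26.

6.26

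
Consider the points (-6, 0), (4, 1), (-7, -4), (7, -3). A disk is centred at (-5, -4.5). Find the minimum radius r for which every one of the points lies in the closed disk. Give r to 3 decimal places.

The required radius is the distance from (-5, -4.5) to the farthest point.
Squared distances: 21.25, 111.25, 4.25, 146.25.
Maximum is 146.25, attained at (7, -3).
r = √(146.25) ≈ 12.093.

12.093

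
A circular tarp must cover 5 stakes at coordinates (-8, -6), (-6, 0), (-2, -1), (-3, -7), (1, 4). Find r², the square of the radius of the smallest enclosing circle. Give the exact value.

The minimum enclosing circle of a finite set is fixed by two of the points (as a diameter) or three (as a circumcircle).
The farthest pair is (-8, -6)–(1, 4) with squared distance 181. The circle on this segment as diameter has centre (-3.5, -1) and r² = 181/4 = 45.25.
Check (-6, 0): distance² to centre = 7.25 ≤ 45.25, so it lies inside.
All remaining points lie in this disk, and no smaller disk contains both endpoints, so this is the minimum enclosing circle.

45.25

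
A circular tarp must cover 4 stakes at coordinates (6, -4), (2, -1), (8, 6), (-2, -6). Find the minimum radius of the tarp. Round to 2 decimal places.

7.81

A smallest enclosing disk is always determined by at most three of the input points on its boundary.
The farthest pair is (8, 6)–(-2, -6) with squared distance 244. The circle on this segment as diameter has centre (3, 0) and r² = 244/4 = 61.
Check (6, -4): distance² to centre = 25 ≤ 61, so it lies inside.
All remaining points lie in this disk, and no smaller disk contains both endpoints, so this is the minimum enclosing circle.
r = √61 ≈ 7.81.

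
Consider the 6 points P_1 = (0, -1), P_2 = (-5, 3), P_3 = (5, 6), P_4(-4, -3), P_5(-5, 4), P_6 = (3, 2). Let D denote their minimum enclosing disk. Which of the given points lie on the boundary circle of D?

P_3, P_4

A smallest enclosing disk is always determined by at most three of the input points on its boundary.
The farthest pair is P_3–P_4 with squared distance 162. The circle on this segment as diameter has centre (0.5, 1.5) and r² = 162/4 = 40.5.
Check P_1: distance² to centre = 6.5 ≤ 40.5, so it lies inside.
All remaining points lie in this disk, and no smaller disk contains both endpoints, so this is the minimum enclosing circle.
The points at distance exactly r from the centre are P_3, P_4 — 2 points.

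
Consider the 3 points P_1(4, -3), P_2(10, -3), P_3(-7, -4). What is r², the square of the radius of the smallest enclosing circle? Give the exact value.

72.5

Side lengths²: P_1P_2² = 36, P_1P_3² = 122, P_2P_3² = 290.
Since P_2P_3² = 290 ≥ 122 + 36 = 158, the angle opposite P_2P_3 is not acute, so the smallest enclosing circle has P_2P_3 as diameter.
Centre = midpoint of P_2P_3 = (1.5, -3.5), r² = 290/4 = 72.5.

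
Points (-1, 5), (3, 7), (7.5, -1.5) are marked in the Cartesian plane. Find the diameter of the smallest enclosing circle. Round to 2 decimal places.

Call the three points A, B, C in the order given.
Side lengths²: AB² = 20, AC² = 114.5, BC² = 92.5.
Since AC² = 114.5 ≥ 92.5 + 20 = 112.5, the angle opposite AC is not acute, so the smallest enclosing circle has AC as diameter.
Centre = midpoint of AC = (3.25, 1.75), r² = 114.5/4 = 28.625.
Diameter = 2r = 2√(28.625) ≈ 10.70.

10.70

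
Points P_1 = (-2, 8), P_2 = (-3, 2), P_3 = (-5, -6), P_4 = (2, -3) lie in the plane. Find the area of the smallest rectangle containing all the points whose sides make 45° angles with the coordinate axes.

127.5

In coordinates u = x + y, v = x − y the rectangle is axis-aligned; the map (x,y)→(u,v) scales areas by 2.
u-values: 6, -1, -11, -1; range = 6 − (-11) = 17.
v-values: -10, -5, 1, 5; range = 5 − (-10) = 15.
Area = (17 × 15) / 2 = 127.5.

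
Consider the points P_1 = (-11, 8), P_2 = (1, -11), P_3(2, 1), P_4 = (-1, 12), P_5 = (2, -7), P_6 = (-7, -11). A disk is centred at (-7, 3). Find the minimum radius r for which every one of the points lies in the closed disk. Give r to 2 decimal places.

16.12

The required radius is the distance from (-7, 3) to the farthest point.
Squared distances: 41, 260, 85, 117, 181, 196.
Maximum is 260, attained at P_2.
r = √260 ≈ 16.12.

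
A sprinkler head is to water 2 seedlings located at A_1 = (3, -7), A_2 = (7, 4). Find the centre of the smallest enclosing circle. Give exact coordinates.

The smallest circle enclosing two points has them as diameter endpoints.
Centre = midpoint = (5, -1.5); r² = |A_1A_2|²/4 = 137/4 = 34.25.
Centre = (5, -1.5).

(5, -1.5)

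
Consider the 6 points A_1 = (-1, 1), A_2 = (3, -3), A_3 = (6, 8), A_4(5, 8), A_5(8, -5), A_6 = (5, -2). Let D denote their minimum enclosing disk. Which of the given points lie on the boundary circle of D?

A_1, A_4, A_5

A smallest enclosing disk is always determined by at most three of the input points on its boundary.
The minimum enclosing circle is determined by three boundary points: A_1, A_4, A_5.
Their circumcentre is (377/66, 29/22) with r² = 98345/2178.
The farthest remaining point A_3 is at distance² 97421/2178 ≤ 98345/2178.
The points at distance exactly r from the centre are A_1, A_4, A_5 — 3 points.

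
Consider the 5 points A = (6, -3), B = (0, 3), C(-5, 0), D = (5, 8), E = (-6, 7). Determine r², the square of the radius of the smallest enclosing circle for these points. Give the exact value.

61

A smallest enclosing disk is always determined by at most three of the input points on its boundary.
The farthest pair is A–E with squared distance 244. The circle on this segment as diameter has centre (0, 2) and r² = 244/4 = 61.
Check B: distance² to centre = 1 ≤ 61, so it lies inside.
All remaining points lie in this disk, and no smaller disk contains both endpoints, so this is the minimum enclosing circle.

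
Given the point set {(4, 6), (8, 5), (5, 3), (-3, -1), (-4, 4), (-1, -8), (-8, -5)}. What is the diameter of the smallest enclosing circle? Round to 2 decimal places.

18.87

By Welzl's lemma the MEC is supported by two points (diametrically opposite) or three points (on a circumcircle).
The farthest pair is (8, 5)–(-8, -5) with squared distance 356. The circle on this segment as diameter has centre (0, 0) and r² = 356/4 = 89.
Check (4, 6): distance² to centre = 52 ≤ 89, so it lies inside.
All remaining points lie in this disk, and no smaller disk contains both endpoints, so this is the minimum enclosing circle.
Diameter = 2r = 2√89 ≈ 18.87.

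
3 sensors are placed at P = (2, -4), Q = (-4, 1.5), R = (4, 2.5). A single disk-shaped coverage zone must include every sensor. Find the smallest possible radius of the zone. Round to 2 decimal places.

Side lengths²: PQ² = 66.25, PR² = 46.25, QR² = 65.
Since PQ² = 66.25 < 65 + 46.25 = 111.25, the triangle is acute, so the smallest enclosing circle is the circumcircle.
Circumcentre = (0.2375, 0.1), r² = 19.91640625.
r = √(19.91640625) ≈ 4.46.

4.46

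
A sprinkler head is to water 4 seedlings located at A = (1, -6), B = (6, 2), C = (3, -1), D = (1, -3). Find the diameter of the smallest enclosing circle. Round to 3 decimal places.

The minimum enclosing circle of a finite set is fixed by two of the points (as a diameter) or three (as a circumcircle).
The farthest pair is A–B with squared distance 89. The circle on this segment as diameter has centre (3.5, -2) and r² = 89/4 = 22.25.
Check C: distance² to centre = 1.25 ≤ 22.25, so it lies inside.
All remaining points lie in this disk, and no smaller disk contains both endpoints, so this is the minimum enclosing circle.
Diameter = 2r = 2√(22.25) ≈ 9.434.

9.434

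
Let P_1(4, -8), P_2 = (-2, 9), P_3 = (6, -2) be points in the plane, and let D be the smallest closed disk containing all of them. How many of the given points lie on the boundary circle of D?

Side lengths²: P_1P_2² = 325, P_1P_3² = 40, P_2P_3² = 185.
Since P_1P_2² = 325 ≥ 185 + 40 = 225, the angle opposite P_1P_2 is not acute, so the smallest enclosing circle has P_1P_2 as diameter.
Centre = midpoint of P_1P_2 = (1, 0.5), r² = 325/4 = 81.25.
The points at distance exactly r from the centre are P_1, P_2 — 2 points.

2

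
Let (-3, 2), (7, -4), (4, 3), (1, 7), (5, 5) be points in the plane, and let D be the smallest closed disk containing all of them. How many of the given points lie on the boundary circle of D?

3

A smallest enclosing disk is always determined by at most three of the input points on its boundary.
The minimum enclosing circle is determined by three boundary points: (-3, 2), (7, -4), (1, 7).
Their circumcentre is (241/74, 81/74) with r² = 109429/2738.
The farthest remaining point (5, 5) is at distance² 50081/2738 ≤ 109429/2738.
The points at distance exactly r from the centre are (-3, 2), (7, -4), (1, 7) — 3 points.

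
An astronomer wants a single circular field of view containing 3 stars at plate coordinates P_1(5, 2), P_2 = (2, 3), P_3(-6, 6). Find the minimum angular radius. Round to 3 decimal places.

Side lengths²: P_1P_2² = 10, P_1P_3² = 137, P_2P_3² = 73.
Since P_1P_3² = 137 ≥ 73 + 10 = 83, the angle opposite P_1P_3 is not acute, so the smallest enclosing circle has P_1P_3 as diameter.
Centre = midpoint of P_1P_3 = (-0.5, 4), r² = 137/4 = 34.25.
r = √(34.25) ≈ 5.852.

5.852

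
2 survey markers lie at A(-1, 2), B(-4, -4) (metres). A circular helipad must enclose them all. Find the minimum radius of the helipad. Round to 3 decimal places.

3.354

The smallest circle enclosing two points has them as diameter endpoints.
Centre = midpoint = (-2.5, -1); r² = |AB|²/4 = 45/4 = 11.25.
r = √(11.25) ≈ 3.354.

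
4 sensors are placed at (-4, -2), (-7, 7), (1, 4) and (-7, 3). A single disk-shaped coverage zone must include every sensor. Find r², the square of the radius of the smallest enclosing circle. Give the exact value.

22265/882

The minimum enclosing circle of a finite set is fixed by two of the points (as a diameter) or three (as a circumcircle).
The minimum enclosing circle is determined by three boundary points: (-4, -2), (-7, 7), (1, 4).
Their circumcentre is (-55/14, 127/42) with r² = 22265/882.
The farthest remaining point (-7, 3) is at distance² 8321/882 ≤ 22265/882.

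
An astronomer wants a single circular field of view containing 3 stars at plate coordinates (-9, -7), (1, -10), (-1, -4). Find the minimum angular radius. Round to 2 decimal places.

Call the three points A, B, C in the order given.
Side lengths²: AB² = 109, AC² = 73, BC² = 40.
Since AB² = 109 < 73 + 40 = 113, the triangle is acute, so the smallest enclosing circle is the circumcircle.
Circumcentre = (-71/18, -449/54), r² = 39785/1458.
r = √(39785/1458) ≈ 5.22.

5.22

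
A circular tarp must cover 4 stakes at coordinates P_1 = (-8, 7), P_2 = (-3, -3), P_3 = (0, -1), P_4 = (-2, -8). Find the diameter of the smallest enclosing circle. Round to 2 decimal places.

A smallest enclosing disk is always determined by at most three of the input points on its boundary.
The farthest pair is P_1–P_4 with squared distance 261. The circle on this segment as diameter has centre (-5, -0.5) and r² = 261/4 = 65.25.
Check P_2: distance² to centre = 10.25 ≤ 65.25, so it lies inside.
All remaining points lie in this disk, and no smaller disk contains both endpoints, so this is the minimum enclosing circle.
Diameter = 2r = 2√(65.25) ≈ 16.16.

16.16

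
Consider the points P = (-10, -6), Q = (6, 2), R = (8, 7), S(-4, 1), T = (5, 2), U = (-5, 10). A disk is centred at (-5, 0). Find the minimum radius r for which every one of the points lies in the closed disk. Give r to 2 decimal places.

The required radius is the distance from (-5, 0) to the farthest point.
Squared distances: 61, 125, 218, 2, 104, 100.
Maximum is 218, attained at R.
r = √218 ≈ 14.76.

14.76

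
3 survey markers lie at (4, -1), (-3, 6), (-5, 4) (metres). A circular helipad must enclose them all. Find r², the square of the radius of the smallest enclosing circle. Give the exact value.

26.5

Call the three points A, B, C in the order given.
Side lengths²: AB² = 98, AC² = 106, BC² = 8.
Since AC² = 106 ≥ 98 + 8 = 106, the angle opposite AC is not acute, so the smallest enclosing circle has AC as diameter.
Centre = midpoint of AC = (-0.5, 1.5), r² = 106/4 = 26.5.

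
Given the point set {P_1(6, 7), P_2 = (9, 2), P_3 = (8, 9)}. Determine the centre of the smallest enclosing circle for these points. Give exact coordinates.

(8.5, 5.5)

Side lengths²: P_1P_2² = 34, P_1P_3² = 8, P_2P_3² = 50.
Since P_2P_3² = 50 ≥ 34 + 8 = 42, the angle opposite P_2P_3 is not acute, so the smallest enclosing circle has P_2P_3 as diameter.
Centre = midpoint of P_2P_3 = (8.5, 5.5), r² = 50/4 = 12.5.
Centre = (8.5, 5.5).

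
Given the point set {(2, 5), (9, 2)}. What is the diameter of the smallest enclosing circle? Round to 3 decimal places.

7.616

The smallest circle enclosing two points has them as diameter endpoints.
Centre = midpoint = (5.5, 3.5); r² = |(2, 5)−(9, 2)|²/4 = 58/4 = 14.5.
Diameter = 2r = 2√(14.5) ≈ 7.616.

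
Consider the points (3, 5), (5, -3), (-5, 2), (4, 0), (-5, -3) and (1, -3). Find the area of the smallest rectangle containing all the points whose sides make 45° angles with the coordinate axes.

In coordinates u = x + y, v = x − y the rectangle is axis-aligned; the map (x,y)→(u,v) scales areas by 2.
u-values: 8, 2, -3, 4, -8, -2; range = 8 − (-8) = 16.
v-values: -2, 8, -7, 4, -2, 4; range = 8 − (-7) = 15.
Area = (16 × 15) / 2 = 120.

120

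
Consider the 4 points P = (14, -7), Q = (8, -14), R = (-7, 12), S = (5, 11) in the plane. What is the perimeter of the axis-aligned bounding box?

94

Width = max x − min x = 14 − (-7) = 21.
Height = max y − min y = 12 − (-14) = 26.
Perimeter = 2(21 + 26) = 94.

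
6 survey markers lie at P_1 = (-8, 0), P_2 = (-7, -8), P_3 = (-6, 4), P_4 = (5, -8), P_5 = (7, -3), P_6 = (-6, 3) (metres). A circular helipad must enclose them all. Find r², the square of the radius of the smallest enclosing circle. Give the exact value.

38425/576

A smallest enclosing disk is always determined by at most three of the input points on its boundary.
The minimum enclosing circle is determined by three boundary points: P_2, P_3, P_4.
Their circumcentre is (-1, -59/24) with r² = 38425/576.
The farthest remaining point P_5 is at distance² 37033/576 ≤ 38425/576.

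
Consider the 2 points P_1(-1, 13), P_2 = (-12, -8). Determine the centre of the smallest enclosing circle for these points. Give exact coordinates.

The smallest circle enclosing two points has them as diameter endpoints.
Centre = midpoint = (-6.5, 2.5); r² = |P_1P_2|²/4 = 562/4 = 140.5.
Centre = (-6.5, 2.5).

(-6.5, 2.5)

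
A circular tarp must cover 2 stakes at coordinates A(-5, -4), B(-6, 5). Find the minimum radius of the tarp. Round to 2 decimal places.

The smallest circle enclosing two points has them as diameter endpoints.
Centre = midpoint = (-5.5, 0.5); r² = |AB|²/4 = 82/4 = 20.5.
r = √(20.5) ≈ 4.53.

4.53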